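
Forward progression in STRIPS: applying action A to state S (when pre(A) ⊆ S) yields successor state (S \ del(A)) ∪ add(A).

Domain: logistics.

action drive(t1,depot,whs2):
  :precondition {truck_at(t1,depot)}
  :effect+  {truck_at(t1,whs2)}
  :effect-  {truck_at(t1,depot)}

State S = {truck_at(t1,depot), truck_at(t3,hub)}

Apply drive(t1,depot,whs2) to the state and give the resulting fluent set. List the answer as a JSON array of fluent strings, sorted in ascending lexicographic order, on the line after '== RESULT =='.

Compute (S \ del) ∪ add:
  pre ⊆ S: {truck_at(t1,depot)} ⊆ S  — applicable
  S \ del = {truck_at(t3,hub)}
  ∪ add   = {truck_at(t1,whs2), truck_at(t3,hub)}

== RESULT ==
["truck_at(t1,whs2)", "truck_at(t3,hub)"]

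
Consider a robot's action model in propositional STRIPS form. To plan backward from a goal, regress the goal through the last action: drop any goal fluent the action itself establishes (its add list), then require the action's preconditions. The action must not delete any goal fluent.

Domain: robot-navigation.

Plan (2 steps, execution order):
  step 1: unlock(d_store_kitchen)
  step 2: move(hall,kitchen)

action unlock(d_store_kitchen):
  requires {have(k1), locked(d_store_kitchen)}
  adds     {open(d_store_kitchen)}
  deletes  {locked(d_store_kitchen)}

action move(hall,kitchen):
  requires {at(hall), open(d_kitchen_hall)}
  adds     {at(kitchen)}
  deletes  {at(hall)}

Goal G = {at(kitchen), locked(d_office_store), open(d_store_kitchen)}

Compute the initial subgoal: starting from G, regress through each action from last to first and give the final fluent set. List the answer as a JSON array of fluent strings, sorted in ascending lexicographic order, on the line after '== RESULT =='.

Work backward from the goal:
  through step 2 (move(hall,kitchen)): drop {at(kitchen)}, keep {locked(d_office_store), open(d_store_kitchen)}, require {at(hall), open(d_kitchen_hall)}
    → {at(hall), locked(d_office_store), open(d_kitchen_hall), open(d_store_kitchen)}
  through step 1 (unlock(d_store_kitchen)): drop {open(d_store_kitchen)}, keep {at(hall), locked(d_office_store), open(d_kitchen_hall)}, require {have(k1), locked(d_store_kitchen)}
    → {at(hall), have(k1), locked(d_office_store), locked(d_store_kitchen), open(d_kitchen_hall)}

== RESULT ==
["at(hall)", "have(k1)", "locked(d_office_store)", "locked(d_store_kitchen)", "open(d_kitchen_hall)"]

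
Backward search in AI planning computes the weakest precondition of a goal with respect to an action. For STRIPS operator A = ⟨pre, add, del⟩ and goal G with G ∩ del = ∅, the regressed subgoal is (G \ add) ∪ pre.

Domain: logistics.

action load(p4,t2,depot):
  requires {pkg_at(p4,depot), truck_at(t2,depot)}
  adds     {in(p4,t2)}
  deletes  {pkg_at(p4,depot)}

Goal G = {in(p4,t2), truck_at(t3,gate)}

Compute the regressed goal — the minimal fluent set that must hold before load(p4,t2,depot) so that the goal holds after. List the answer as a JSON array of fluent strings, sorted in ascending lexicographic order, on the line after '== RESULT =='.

Regress:
  G ∩ del = {}  (empty — regression defined)
  G \ add = {in(p4,t2), truck_at(t3,gate)} \ {in(p4,t2)} = {truck_at(t3,gate)}
  ∪ pre   = {truck_at(t3,gate)} ∪ {pkg_at(p4,depot), truck_at(t2,depot)}
          = {pkg_at(p4,depot), truck_at(t2,depot), truck_at(t3,gate)}

== RESULT ==
["pkg_at(p4,depot)", "truck_at(t2,depot)", "truck_at(t3,gate)"]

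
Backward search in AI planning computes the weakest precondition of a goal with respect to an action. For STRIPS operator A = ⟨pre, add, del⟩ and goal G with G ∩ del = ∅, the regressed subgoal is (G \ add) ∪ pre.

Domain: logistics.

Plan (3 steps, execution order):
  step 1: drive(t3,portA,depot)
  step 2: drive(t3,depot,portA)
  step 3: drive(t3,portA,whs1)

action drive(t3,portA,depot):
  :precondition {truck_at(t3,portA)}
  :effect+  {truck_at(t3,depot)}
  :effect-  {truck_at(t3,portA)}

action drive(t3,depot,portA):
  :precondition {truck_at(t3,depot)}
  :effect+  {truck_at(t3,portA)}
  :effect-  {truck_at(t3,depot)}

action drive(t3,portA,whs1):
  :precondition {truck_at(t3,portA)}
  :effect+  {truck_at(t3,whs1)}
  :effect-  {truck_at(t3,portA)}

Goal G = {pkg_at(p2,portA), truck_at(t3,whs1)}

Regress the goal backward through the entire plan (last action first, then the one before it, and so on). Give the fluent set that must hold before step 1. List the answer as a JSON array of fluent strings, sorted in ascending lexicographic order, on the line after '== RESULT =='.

Regress step by step:
  through step 3 (drive(t3,portA,whs1)): drop {truck_at(t3,whs1)}, keep {pkg_at(p2,portA)}, require {truck_at(t3,portA)}
    → {pkg_at(p2,portA), truck_at(t3,portA)}
  through step 2 (drive(t3,depot,portA)): drop {truck_at(t3,portA)}, keep {pkg_at(p2,portA)}, require {truck_at(t3,depot)}
    → {pkg_at(p2,portA), truck_at(t3,depot)}
  through step 1 (drive(t3,portA,depot)): drop {truck_at(t3,depot)}, keep {pkg_at(p2,portA)}, require {truck_at(t3,portA)}
    → {pkg_at(p2,portA), truck_at(t3,portA)}

== RESULT ==
["pkg_at(p2,portA)", "truck_at(t3,portA)"]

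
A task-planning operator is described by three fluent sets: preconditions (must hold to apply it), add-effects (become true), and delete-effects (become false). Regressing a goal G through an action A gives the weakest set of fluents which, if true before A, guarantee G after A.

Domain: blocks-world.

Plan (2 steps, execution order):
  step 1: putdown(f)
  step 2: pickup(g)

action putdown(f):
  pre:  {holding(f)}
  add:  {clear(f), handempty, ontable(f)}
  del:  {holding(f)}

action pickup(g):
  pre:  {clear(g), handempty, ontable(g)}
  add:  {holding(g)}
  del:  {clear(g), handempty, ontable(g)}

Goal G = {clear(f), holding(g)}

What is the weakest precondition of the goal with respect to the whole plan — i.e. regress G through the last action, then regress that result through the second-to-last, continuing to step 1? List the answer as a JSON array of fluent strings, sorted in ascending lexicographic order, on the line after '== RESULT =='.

Regress step by step:
  through step 2 (pickup(g)): drop {holding(g)}, keep {clear(f)}, require {clear(g), handempty, ontable(g)}
    → {clear(f), clear(g), handempty, ontable(g)}
  through step 1 (putdown(f)): drop {clear(f), handempty}, keep {clear(g), ontable(g)}, require {holding(f)}
    → {clear(g), holding(f), ontable(g)}

== RESULT ==
["clear(g)", "holding(f)", "ontable(g)"]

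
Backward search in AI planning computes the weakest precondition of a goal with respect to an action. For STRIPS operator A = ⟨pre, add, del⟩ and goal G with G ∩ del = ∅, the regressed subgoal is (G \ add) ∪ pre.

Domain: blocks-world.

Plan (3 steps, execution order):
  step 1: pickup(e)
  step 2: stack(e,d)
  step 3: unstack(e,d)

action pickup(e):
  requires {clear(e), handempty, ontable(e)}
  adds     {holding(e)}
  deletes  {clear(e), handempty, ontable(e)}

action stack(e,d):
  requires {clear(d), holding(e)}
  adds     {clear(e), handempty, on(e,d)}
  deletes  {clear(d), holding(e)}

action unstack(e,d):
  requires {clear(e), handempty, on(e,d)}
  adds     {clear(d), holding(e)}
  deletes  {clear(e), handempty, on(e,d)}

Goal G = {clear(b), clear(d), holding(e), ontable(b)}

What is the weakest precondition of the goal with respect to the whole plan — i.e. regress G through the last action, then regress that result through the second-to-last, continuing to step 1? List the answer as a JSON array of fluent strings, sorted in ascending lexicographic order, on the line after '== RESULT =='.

Regress step by step:
  through step 3 (unstack(e,d)): drop {clear(d), holding(e)}, keep {clear(b), ontable(b)}, require {clear(e), handempty, on(e,d)}
    → {clear(b), clear(e), handempty, on(e,d), ontable(b)}
  through step 2 (stack(e,d)): drop {clear(e), handempty, on(e,d)}, keep {clear(b), ontable(b)}, require {clear(d), holding(e)}
    → {clear(b), clear(d), holding(e), ontable(b)}
  through step 1 (pickup(e)): drop {holding(e)}, keep {clear(b), clear(d), ontable(b)}, require {clear(e), handempty, ontable(e)}
    → {clear(b), clear(d), clear(e), handempty, ontable(b), ontable(e)}

== RESULT ==
["clear(b)", "clear(d)", "clear(e)", "handempty", "ontable(b)", "ontable(e)"]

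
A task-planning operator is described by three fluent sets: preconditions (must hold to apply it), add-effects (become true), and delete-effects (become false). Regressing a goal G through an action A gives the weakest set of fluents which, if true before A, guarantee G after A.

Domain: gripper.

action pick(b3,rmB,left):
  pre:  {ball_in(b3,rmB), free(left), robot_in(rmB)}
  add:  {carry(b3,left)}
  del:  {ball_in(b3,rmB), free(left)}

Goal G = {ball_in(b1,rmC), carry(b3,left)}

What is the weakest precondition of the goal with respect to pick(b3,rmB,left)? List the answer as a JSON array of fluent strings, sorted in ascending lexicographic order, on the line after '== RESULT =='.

Compute (G \ add) ∪ pre:
  G ∩ del = {}  (empty — regression defined)
  G \ add = {ball_in(b1,rmC), carry(b3,left)} \ {carry(b3,left)} = {ball_in(b1,rmC)}
  ∪ pre   = {ball_in(b1,rmC)} ∪ {ball_in(b3,rmB), free(left), robot_in(rmB)}
          = {ball_in(b1,rmC), ball_in(b3,rmB), free(left), robot_in(rmB)}

== RESULT ==
["ball_in(b1,rmC)", "ball_in(b3,rmB)", "free(left)", "robot_in(rmB)"]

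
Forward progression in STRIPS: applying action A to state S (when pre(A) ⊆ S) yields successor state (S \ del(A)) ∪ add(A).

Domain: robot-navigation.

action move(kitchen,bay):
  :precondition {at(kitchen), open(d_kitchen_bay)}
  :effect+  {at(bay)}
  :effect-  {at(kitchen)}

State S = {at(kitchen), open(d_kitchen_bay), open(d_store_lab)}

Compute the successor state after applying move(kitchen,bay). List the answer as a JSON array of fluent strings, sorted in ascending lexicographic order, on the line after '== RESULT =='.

Compute (S \ del) ∪ add:
  pre ⊆ S: {at(kitchen), open(d_kitchen_bay)} ⊆ S  — applicable
  S \ del = {open(d_kitchen_bay), open(d_store_lab)}
  ∪ add   = {at(bay), open(d_kitchen_bay), open(d_store_lab)}

== RESULT ==
["at(bay)", "open(d_kitchen_bay)", "open(d_store_lab)"]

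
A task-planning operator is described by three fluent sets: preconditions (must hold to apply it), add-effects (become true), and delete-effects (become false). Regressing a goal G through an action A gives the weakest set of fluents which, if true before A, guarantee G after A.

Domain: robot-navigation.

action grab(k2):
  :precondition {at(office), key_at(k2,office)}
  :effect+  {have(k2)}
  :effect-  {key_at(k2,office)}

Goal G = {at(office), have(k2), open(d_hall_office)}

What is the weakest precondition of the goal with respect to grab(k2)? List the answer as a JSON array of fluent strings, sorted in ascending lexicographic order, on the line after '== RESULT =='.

Regress:
  G ∩ del = {}  (empty — regression defined)
  G \ add = {at(office), have(k2), open(d_hall_office)} \ {have(k2)} = {at(office), open(d_hall_office)}
  ∪ pre   = {at(office), open(d_hall_office)} ∪ {at(office), key_at(k2,office)}
          = {at(office), key_at(k2,office), open(d_hall_office)}

== RESULT ==
["at(office)", "key_at(k2,office)", "open(d_hall_office)"]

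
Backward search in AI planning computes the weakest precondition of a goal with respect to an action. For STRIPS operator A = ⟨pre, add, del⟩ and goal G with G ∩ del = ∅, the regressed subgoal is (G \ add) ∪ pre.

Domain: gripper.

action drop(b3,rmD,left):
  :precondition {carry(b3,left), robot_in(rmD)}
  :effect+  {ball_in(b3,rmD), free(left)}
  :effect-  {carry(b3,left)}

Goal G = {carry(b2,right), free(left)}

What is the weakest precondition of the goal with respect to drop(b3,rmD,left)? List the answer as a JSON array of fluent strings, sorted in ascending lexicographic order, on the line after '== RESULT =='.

Compute (G \ add) ∪ pre:
  G ∩ del = {}  (empty — regression defined)
  G \ add = {carry(b2,right), free(left)} \ {ball_in(b3,rmD), free(left)} = {carry(b2,right)}
  ∪ pre   = {carry(b2,right)} ∪ {carry(b3,left), robot_in(rmD)}
          = {carry(b2,right), carry(b3,left), robot_in(rmD)}

== RESULT ==
["carry(b2,right)", "carry(b3,left)", "robot_in(rmD)"]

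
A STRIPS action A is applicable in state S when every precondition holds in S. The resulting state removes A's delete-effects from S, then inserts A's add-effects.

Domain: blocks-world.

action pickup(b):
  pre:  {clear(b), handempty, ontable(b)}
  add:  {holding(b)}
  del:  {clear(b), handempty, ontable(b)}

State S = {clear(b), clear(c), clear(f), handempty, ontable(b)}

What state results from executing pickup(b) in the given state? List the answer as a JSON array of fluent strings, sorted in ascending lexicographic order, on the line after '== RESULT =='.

Progress:
  pre ⊆ S: {clear(b), handempty, ontable(b)} ⊆ S  — applicable
  S \ del = {clear(c), clear(f)}
  ∪ add   = {clear(c), clear(f), holding(b)}

== RESULT ==
["clear(c)", "clear(f)", "holding(b)"]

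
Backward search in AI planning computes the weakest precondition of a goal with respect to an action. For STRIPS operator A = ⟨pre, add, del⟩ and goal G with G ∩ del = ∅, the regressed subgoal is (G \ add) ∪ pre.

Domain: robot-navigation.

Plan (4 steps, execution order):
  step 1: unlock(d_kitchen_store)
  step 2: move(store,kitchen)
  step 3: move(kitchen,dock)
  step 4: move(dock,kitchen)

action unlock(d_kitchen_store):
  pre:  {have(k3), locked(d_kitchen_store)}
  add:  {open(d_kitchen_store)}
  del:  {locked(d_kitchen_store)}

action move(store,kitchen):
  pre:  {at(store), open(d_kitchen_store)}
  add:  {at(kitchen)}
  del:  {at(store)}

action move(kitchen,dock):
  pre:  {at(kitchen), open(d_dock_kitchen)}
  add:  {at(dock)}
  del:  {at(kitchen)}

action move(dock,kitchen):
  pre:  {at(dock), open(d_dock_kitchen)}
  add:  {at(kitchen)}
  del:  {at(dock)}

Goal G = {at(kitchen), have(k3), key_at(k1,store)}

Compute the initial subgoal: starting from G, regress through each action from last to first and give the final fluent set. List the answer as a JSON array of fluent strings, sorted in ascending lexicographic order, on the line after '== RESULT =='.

Regress step by step:
  through step 4 (move(dock,kitchen)): drop {at(kitchen)}, keep {have(k3), key_at(k1,store)}, require {at(dock), open(d_dock_kitchen)}
    → {at(dock), have(k3), key_at(k1,store), open(d_dock_kitchen)}
  through step 3 (move(kitchen,dock)): drop {at(dock)}, keep {have(k3), key_at(k1,store), open(d_dock_kitchen)}, require {at(kitchen), open(d_dock_kitchen)}
    → {at(kitchen), have(k3), key_at(k1,store), open(d_dock_kitchen)}
  through step 2 (move(store,kitchen)): drop {at(kitchen)}, keep {have(k3), key_at(k1,store), open(d_dock_kitchen)}, require {at(store), open(d_kitchen_store)}
    → {at(store), have(k3), key_at(k1,store), open(d_dock_kitchen), open(d_kitchen_store)}
  through step 1 (unlock(d_kitchen_store)): drop {open(d_kitchen_store)}, keep {at(store), have(k3), key_at(k1,store), open(d_dock_kitchen)}, require {have(k3), locked(d_kitchen_store)}
    → {at(store), have(k3), key_at(k1,store), locked(d_kitchen_store), open(d_dock_kitchen)}

== RESULT ==
["at(store)", "have(k3)", "key_at(k1,store)", "locked(d_kitchen_store)", "open(d_dock_kitchen)"]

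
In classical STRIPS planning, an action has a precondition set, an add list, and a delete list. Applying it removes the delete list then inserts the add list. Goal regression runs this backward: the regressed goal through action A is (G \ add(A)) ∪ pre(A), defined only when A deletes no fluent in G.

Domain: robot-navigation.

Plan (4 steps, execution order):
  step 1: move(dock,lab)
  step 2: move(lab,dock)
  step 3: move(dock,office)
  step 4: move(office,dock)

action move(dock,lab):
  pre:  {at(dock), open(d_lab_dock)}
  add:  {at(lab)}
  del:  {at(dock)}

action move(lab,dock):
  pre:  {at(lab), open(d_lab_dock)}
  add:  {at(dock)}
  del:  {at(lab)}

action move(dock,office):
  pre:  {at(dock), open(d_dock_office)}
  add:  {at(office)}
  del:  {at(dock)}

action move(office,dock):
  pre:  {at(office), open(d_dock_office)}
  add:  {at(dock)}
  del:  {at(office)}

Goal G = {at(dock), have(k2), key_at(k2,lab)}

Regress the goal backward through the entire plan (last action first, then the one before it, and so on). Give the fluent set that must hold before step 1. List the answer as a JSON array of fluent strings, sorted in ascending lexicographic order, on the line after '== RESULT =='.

Work backward from the goal:
  through step 4 (move(office,dock)): drop {at(dock)}, keep {have(k2), key_at(k2,lab)}, require {at(office), open(d_dock_office)}
    → {at(office), have(k2), key_at(k2,lab), open(d_dock_office)}
  through step 3 (move(dock,office)): drop {at(office)}, keep {have(k2), key_at(k2,lab), open(d_dock_office)}, require {at(dock), open(d_dock_office)}
    → {at(dock), have(k2), key_at(k2,lab), open(d_dock_office)}
  through step 2 (move(lab,dock)): drop {at(dock)}, keep {have(k2), key_at(k2,lab), open(d_dock_office)}, require {at(lab), open(d_lab_dock)}
    → {at(lab), have(k2), key_at(k2,lab), open(d_dock_office), open(d_lab_dock)}
  through step 1 (move(dock,lab)): drop {at(lab)}, keep {have(k2), key_at(k2,lab), open(d_dock_office), open(d_lab_dock)}, require {at(dock), open(d_lab_dock)}
    → {at(dock), have(k2), key_at(k2,lab), open(d_dock_office), open(d_lab_dock)}

== RESULT ==
["at(dock)", "have(k2)", "key_at(k2,lab)", "open(d_dock_office)", "open(d_lab_dock)"]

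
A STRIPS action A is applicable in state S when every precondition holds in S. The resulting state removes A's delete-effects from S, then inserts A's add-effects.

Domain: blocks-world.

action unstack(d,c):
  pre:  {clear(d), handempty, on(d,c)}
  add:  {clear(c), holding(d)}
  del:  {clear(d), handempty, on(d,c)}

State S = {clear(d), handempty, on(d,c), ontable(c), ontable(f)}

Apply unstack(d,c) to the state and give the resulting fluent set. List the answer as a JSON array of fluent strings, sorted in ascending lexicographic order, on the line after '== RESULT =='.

Compute (S \ del) ∪ add:
  pre ⊆ S: {clear(d), handempty, on(d,c)} ⊆ S  — applicable
  S \ del = {ontable(c), ontable(f)}
  ∪ add   = {clear(c), holding(d), ontable(c), ontable(f)}

== RESULT ==
["clear(c)", "holding(d)", "ontable(c)", "ontable(f)"]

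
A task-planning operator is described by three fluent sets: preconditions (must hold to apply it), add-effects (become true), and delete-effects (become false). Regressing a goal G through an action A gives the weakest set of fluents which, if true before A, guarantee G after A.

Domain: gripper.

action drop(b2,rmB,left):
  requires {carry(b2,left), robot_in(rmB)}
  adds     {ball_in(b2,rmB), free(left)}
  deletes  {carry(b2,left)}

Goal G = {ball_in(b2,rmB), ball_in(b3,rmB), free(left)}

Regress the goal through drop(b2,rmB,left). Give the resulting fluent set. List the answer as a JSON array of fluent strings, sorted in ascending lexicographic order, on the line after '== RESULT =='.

Compute (G \ add) ∪ pre:
  G ∩ del = {}  (empty — regression defined)
  G \ add = {ball_in(b2,rmB), ball_in(b3,rmB), free(left)} \ {ball_in(b2,rmB), free(left)} = {ball_in(b3,rmB)}
  ∪ pre   = {ball_in(b3,rmB)} ∪ {carry(b2,left), robot_in(rmB)}
          = {ball_in(b3,rmB), carry(b2,left), robot_in(rmB)}

== RESULT ==
["ball_in(b3,rmB)", "carry(b2,left)", "robot_in(rmB)"]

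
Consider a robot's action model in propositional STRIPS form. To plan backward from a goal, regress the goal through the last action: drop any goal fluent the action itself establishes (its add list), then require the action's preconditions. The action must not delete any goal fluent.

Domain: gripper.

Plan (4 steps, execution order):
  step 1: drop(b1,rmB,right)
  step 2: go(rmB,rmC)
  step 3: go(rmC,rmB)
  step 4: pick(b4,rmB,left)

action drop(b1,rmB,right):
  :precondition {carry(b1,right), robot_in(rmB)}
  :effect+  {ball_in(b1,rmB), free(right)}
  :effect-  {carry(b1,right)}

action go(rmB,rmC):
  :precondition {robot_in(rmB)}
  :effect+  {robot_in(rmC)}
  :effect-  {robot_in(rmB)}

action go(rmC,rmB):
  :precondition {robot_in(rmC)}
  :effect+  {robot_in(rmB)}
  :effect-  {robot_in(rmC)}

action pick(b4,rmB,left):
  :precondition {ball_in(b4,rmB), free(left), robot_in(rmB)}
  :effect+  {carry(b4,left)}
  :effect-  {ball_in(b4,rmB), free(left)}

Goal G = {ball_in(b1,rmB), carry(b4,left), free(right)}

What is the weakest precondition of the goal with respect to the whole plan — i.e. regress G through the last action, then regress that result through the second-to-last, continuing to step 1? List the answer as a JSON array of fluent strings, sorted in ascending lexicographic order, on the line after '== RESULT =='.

Regress step by step:
  through step 4 (pick(b4,rmB,left)): drop {carry(b4,left)}, keep {ball_in(b1,rmB), free(right)}, require {ball_in(b4,rmB), free(left), robot_in(rmB)}
    → {ball_in(b1,rmB), ball_in(b4,rmB), free(left), free(right), robot_in(rmB)}
  through step 3 (go(rmC,rmB)): drop {robot_in(rmB)}, keep {ball_in(b1,rmB), ball_in(b4,rmB), free(left), free(right)}, require {robot_in(rmC)}
    → {ball_in(b1,rmB), ball_in(b4,rmB), free(left), free(right), robot_in(rmC)}
  through step 2 (go(rmB,rmC)): drop {robot_in(rmC)}, keep {ball_in(b1,rmB), ball_in(b4,rmB), free(left), free(right)}, require {robot_in(rmB)}
    → {ball_in(b1,rmB), ball_in(b4,rmB), free(left), free(right), robot_in(rmB)}
  through step 1 (drop(b1,rmB,right)): drop {ball_in(b1,rmB), free(right)}, keep {ball_in(b4,rmB), free(left), robot_in(rmB)}, require {carry(b1,right), robot_in(rmB)}
    → {ball_in(b4,rmB), carry(b1,right), free(left), robot_in(rmB)}

== RESULT ==
["ball_in(b4,rmB)", "carry(b1,right)", "free(left)", "robot_in(rmB)"]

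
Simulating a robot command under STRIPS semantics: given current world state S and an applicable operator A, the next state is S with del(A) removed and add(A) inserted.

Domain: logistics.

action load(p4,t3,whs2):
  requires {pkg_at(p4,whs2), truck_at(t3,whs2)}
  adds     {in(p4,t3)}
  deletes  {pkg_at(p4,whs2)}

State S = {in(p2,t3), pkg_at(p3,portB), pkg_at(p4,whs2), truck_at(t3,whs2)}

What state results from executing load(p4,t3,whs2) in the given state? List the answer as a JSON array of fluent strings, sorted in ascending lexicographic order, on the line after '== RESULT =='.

Progress:
  pre ⊆ S: {pkg_at(p4,whs2), truck_at(t3,whs2)} ⊆ S  — applicable
  S \ del = {in(p2,t3), pkg_at(p3,portB), truck_at(t3,whs2)}
  ∪ add   = {in(p2,t3), in(p4,t3), pkg_at(p3,portB), truck_at(t3,whs2)}

== RESULT ==
["in(p2,t3)", "in(p4,t3)", "pkg_at(p3,portB)", "truck_at(t3,whs2)"]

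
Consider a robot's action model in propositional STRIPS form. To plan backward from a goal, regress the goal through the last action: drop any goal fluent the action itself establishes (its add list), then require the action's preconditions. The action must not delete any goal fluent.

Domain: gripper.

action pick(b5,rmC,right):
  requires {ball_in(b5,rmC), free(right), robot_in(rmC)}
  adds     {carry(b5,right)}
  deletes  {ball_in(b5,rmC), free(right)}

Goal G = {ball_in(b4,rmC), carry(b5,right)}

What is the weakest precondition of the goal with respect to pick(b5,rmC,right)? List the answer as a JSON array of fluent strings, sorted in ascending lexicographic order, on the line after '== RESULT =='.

Compute (G \ add) ∪ pre:
  G ∩ del = {}  (empty — regression defined)
  G \ add = {ball_in(b4,rmC), carry(b5,right)} \ {carry(b5,right)} = {ball_in(b4,rmC)}
  ∪ pre   = {ball_in(b4,rmC)} ∪ {ball_in(b5,rmC), free(right), robot_in(rmC)}
          = {ball_in(b4,rmC), ball_in(b5,rmC), free(right), robot_in(rmC)}

== RESULT ==
["ball_in(b4,rmC)", "ball_in(b5,rmC)", "free(right)", "robot_in(rmC)"]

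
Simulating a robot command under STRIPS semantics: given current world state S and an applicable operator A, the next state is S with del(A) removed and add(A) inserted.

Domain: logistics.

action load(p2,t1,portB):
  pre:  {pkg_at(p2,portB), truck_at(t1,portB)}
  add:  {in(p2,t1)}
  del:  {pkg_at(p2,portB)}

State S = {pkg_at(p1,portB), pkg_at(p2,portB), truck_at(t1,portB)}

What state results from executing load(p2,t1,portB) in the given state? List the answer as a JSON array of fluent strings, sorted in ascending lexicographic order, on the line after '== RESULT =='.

Compute (S \ del) ∪ add:
  pre ⊆ S: {pkg_at(p2,portB), truck_at(t1,portB)} ⊆ S  — applicable
  S \ del = {pkg_at(p1,portB), truck_at(t1,portB)}
  ∪ add   = {in(p2,t1), pkg_at(p1,portB), truck_at(t1,portB)}

== RESULT ==
["in(p2,t1)", "pkg_at(p1,portB)", "truck_at(t1,portB)"]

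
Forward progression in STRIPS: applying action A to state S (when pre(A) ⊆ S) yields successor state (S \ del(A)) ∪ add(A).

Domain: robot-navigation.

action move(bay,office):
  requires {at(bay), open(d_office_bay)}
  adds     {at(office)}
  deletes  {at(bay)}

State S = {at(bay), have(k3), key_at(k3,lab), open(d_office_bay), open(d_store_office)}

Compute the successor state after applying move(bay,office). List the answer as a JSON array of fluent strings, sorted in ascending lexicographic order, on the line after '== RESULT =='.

Progress:
  pre ⊆ S: {at(bay), open(d_office_bay)} ⊆ S  — applicable
  S \ del = {have(k3), key_at(k3,lab), open(d_office_bay), open(d_store_office)}
  ∪ add   = {at(office), have(k3), key_at(k3,lab), open(d_office_bay), open(d_store_office)}

== RESULT ==
["at(office)", "have(k3)", "key_at(k3,lab)", "open(d_office_bay)", "open(d_store_office)"]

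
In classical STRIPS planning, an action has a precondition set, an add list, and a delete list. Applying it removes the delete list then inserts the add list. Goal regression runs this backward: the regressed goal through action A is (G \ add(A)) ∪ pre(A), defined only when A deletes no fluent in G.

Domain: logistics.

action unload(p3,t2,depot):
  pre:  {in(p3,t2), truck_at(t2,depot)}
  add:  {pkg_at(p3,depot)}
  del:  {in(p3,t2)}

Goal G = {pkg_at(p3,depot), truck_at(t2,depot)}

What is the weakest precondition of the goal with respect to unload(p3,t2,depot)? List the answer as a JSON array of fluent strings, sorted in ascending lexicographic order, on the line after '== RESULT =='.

Regress:
  G ∩ del = {}  (empty — regression defined)
  G \ add = {pkg_at(p3,depot), truck_at(t2,depot)} \ {pkg_at(p3,depot)} = {truck_at(t2,depot)}
  ∪ pre   = {truck_at(t2,depot)} ∪ {in(p3,t2), truck_at(t2,depot)}
          = {in(p3,t2), truck_at(t2,depot)}

== RESULT ==
["in(p3,t2)", "truck_at(t2,depot)"]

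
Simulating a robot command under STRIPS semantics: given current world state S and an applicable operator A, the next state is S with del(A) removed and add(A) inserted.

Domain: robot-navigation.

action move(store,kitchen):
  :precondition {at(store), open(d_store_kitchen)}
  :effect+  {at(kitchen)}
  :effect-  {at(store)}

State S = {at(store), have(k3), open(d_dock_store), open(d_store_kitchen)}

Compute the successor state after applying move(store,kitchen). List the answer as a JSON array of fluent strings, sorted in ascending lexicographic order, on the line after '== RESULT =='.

Progress:
  pre ⊆ S: {at(store), open(d_store_kitchen)} ⊆ S  — applicable
  S \ del = {have(k3), open(d_dock_store), open(d_store_kitchen)}
  ∪ add   = {at(kitchen), have(k3), open(d_dock_store), open(d_store_kitchen)}

== RESULT ==
["at(kitchen)", "have(k3)", "open(d_dock_store)", "open(d_store_kitchen)"]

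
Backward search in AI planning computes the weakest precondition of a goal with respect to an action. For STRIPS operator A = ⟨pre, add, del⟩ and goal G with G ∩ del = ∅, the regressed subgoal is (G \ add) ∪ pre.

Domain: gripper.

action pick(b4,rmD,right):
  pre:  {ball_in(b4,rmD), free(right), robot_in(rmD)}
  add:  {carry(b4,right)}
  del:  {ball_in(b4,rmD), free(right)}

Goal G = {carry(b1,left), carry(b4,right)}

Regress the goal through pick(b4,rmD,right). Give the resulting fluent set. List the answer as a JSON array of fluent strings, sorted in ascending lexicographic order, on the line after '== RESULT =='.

Compute (G \ add) ∪ pre:
  G ∩ del = {}  (empty — regression defined)
  G \ add = {carry(b1,left), carry(b4,right)} \ {carry(b4,right)} = {carry(b1,left)}
  ∪ pre   = {carry(b1,left)} ∪ {ball_in(b4,rmD), free(right), robot_in(rmD)}
          = {ball_in(b4,rmD), carry(b1,left), free(right), robot_in(rmD)}

== RESULT ==
["ball_in(b4,rmD)", "carry(b1,left)", "free(right)", "robot_in(rmD)"]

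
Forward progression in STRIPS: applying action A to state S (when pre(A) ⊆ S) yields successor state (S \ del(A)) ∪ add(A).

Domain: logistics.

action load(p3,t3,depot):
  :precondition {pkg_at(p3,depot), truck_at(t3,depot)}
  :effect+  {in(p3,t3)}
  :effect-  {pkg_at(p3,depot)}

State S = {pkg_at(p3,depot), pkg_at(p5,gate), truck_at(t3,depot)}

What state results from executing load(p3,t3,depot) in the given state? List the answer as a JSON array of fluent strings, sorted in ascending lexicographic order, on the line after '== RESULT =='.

Compute (S \ del) ∪ add:
  pre ⊆ S: {pkg_at(p3,depot), truck_at(t3,depot)} ⊆ S  — applicable
  S \ del = {pkg_at(p5,gate), truck_at(t3,depot)}
  ∪ add   = {in(p3,t3), pkg_at(p5,gate), truck_at(t3,depot)}

== RESULT ==
["in(p3,t3)", "pkg_at(p5,gate)", "truck_at(t3,depot)"]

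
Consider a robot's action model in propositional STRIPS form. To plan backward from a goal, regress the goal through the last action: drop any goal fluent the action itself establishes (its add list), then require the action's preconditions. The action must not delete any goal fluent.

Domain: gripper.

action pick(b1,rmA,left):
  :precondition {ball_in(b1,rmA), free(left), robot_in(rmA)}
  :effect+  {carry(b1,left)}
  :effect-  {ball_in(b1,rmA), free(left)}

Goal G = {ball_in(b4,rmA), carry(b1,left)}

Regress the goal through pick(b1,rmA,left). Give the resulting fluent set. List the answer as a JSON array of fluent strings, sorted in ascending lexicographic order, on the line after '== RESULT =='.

Regress:
  G ∩ del = {}  (empty — regression defined)
  G \ add = {ball_in(b4,rmA), carry(b1,left)} \ {carry(b1,left)} = {ball_in(b4,rmA)}
  ∪ pre   = {ball_in(b4,rmA)} ∪ {ball_in(b1,rmA), free(left), robot_in(rmA)}
          = {ball_in(b1,rmA), ball_in(b4,rmA), free(left), robot_in(rmA)}

== RESULT ==
["ball_in(b1,rmA)", "ball_in(b4,rmA)", "free(left)", "robot_in(rmA)"]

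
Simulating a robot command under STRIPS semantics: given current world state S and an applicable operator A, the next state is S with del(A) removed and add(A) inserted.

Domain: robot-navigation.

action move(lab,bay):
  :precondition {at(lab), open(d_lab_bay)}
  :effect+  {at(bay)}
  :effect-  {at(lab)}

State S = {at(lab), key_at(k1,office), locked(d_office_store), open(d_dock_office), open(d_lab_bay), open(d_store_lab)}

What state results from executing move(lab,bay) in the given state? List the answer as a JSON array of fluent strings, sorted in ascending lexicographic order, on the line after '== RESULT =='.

Progress:
  pre ⊆ S: {at(lab), open(d_lab_bay)} ⊆ S  — applicable
  S \ del = {key_at(k1,office), locked(d_office_store), open(d_dock_office), open(d_lab_bay), open(d_store_lab)}
  ∪ add   = {at(bay), key_at(k1,office), locked(d_office_store), open(d_dock_office), open(d_lab_bay), open(d_store_lab)}

== RESULT ==
["at(bay)", "key_at(k1,office)", "locked(d_office_store)", "open(d_dock_office)", "open(d_lab_bay)", "open(d_store_lab)"]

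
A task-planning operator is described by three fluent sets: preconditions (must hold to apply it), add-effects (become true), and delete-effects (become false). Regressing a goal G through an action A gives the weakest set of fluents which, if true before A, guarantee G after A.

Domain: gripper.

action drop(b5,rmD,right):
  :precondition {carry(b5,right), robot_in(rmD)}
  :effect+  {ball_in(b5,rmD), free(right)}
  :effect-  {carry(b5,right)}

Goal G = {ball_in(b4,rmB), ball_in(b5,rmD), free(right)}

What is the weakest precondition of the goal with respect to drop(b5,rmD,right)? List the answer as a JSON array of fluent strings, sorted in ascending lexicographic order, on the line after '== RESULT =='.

Regress:
  G ∩ del = {}  (empty — regression defined)
  G \ add = {ball_in(b4,rmB), ball_in(b5,rmD), free(right)} \ {ball_in(b5,rmD), free(right)} = {ball_in(b4,rmB)}
  ∪ pre   = {ball_in(b4,rmB)} ∪ {carry(b5,right), robot_in(rmD)}
          = {ball_in(b4,rmB), carry(b5,right), robot_in(rmD)}

== RESULT ==
["ball_in(b4,rmB)", "carry(b5,right)", "robot_in(rmD)"]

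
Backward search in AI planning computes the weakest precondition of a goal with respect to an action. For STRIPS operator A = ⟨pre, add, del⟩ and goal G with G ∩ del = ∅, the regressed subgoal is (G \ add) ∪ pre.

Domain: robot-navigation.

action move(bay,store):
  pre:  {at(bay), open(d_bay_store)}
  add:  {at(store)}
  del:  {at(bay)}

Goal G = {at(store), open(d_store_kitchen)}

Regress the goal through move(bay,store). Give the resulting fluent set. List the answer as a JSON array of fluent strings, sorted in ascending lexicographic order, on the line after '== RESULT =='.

Regress:
  G ∩ del = {}  (empty — regression defined)
  G \ add = {at(store), open(d_store_kitchen)} \ {at(store)} = {open(d_store_kitchen)}
  ∪ pre   = {open(d_store_kitchen)} ∪ {at(bay), open(d_bay_store)}
          = {at(bay), open(d_bay_store), open(d_store_kitchen)}

== RESULT ==
["at(bay)", "open(d_bay_store)", "open(d_store_kitchen)"]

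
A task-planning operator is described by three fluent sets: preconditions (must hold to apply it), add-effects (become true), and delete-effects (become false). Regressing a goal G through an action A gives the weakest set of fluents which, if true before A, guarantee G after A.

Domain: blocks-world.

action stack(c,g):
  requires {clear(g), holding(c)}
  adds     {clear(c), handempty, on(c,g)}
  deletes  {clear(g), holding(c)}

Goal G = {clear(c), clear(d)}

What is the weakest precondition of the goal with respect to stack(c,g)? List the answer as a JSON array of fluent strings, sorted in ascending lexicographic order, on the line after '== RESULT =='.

Regress:
  G ∩ del = {}  (empty — regression defined)
  G \ add = {clear(c), clear(d)} \ {clear(c), handempty, on(c,g)} = {clear(d)}
  ∪ pre   = {clear(d)} ∪ {clear(g), holding(c)}
          = {clear(d), clear(g), holding(c)}

== RESULT ==
["clear(d)", "clear(g)", "holding(c)"]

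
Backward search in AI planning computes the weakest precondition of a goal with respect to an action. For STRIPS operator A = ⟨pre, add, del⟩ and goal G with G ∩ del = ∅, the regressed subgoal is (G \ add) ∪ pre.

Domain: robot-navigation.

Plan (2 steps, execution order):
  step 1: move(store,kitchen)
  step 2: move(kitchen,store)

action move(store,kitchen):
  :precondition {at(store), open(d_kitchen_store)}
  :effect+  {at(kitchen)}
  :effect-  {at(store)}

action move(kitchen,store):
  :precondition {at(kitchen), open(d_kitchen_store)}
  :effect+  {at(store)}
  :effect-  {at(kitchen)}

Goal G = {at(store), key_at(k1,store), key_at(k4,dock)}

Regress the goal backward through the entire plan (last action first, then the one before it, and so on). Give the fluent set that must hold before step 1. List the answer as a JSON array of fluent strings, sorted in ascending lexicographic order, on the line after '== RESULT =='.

Work backward from the goal:
  through step 2 (move(kitchen,store)): drop {at(store)}, keep {key_at(k1,store), key_at(k4,dock)}, require {at(kitchen), open(d_kitchen_store)}
    → {at(kitchen), key_at(k1,store), key_at(k4,dock), open(d_kitchen_store)}
  through step 1 (move(store,kitchen)): drop {at(kitchen)}, keep {key_at(k1,store), key_at(k4,dock), open(d_kitchen_store)}, require {at(store), open(d_kitchen_store)}
    → {at(store), key_at(k1,store), key_at(k4,dock), open(d_kitchen_store)}

== RESULT ==
["at(store)", "key_at(k1,store)", "key_at(k4,dock)", "open(d_kitchen_store)"]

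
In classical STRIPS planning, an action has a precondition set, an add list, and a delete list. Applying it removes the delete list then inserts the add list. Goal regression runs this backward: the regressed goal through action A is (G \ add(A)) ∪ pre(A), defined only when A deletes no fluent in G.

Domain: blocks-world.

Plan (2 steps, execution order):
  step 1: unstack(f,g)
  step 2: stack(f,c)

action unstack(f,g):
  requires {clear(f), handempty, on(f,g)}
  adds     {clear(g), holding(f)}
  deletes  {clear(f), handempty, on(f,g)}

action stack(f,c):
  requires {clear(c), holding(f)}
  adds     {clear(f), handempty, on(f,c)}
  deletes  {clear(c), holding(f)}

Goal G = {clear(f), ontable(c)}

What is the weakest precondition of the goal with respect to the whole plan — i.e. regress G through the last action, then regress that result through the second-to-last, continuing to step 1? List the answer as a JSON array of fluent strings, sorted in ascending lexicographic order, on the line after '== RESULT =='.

Work backward from the goal:
  through step 2 (stack(f,c)): drop {clear(f)}, keep {ontable(c)}, require {clear(c), holding(f)}
    → {clear(c), holding(f), ontable(c)}
  through step 1 (unstack(f,g)): drop {holding(f)}, keep {clear(c), ontable(c)}, require {clear(f), handempty, on(f,g)}
    → {clear(c), clear(f), handempty, on(f,g), ontable(c)}

== RESULT ==
["clear(c)", "clear(f)", "handempty", "on(f,g)", "ontable(c)"]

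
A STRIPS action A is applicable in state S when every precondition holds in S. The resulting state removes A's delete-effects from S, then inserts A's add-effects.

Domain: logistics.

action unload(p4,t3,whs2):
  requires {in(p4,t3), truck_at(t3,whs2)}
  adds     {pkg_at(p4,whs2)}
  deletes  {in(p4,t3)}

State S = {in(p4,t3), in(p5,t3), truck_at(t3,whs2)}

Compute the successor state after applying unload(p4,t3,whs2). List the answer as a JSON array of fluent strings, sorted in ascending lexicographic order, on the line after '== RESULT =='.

Compute (S \ del) ∪ add:
  pre ⊆ S: {in(p4,t3), truck_at(t3,whs2)} ⊆ S  — applicable
  S \ del = {in(p5,t3), truck_at(t3,whs2)}
  ∪ add   = {in(p5,t3), pkg_at(p4,whs2), truck_at(t3,whs2)}

== RESULT ==
["in(p5,t3)", "pkg_at(p4,whs2)", "truck_at(t3,whs2)"]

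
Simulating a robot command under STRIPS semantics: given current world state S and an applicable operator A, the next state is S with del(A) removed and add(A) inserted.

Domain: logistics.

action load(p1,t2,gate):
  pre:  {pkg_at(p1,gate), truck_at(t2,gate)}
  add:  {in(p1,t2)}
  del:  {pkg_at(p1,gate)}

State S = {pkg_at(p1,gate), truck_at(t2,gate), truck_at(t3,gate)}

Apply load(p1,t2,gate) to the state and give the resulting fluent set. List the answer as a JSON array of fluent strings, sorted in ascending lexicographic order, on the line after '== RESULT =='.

Compute (S \ del) ∪ add:
  pre ⊆ S: {pkg_at(p1,gate), truck_at(t2,gate)} ⊆ S  — applicable
  S \ del = {truck_at(t2,gate), truck_at(t3,gate)}
  ∪ add   = {in(p1,t2), truck_at(t2,gate), truck_at(t3,gate)}

== RESULT ==
["in(p1,t2)", "truck_at(t2,gate)", "truck_at(t3,gate)"]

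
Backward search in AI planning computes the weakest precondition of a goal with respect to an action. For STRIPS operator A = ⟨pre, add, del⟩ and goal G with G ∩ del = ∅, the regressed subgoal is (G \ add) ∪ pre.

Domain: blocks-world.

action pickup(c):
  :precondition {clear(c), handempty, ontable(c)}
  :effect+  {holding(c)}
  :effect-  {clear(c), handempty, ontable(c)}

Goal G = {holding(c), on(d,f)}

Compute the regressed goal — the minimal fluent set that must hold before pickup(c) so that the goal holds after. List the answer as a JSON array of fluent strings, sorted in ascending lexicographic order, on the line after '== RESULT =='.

Compute (G \ add) ∪ pre:
  G ∩ del = {}  (empty — regression defined)
  G \ add = {holding(c), on(d,f)} \ {holding(c)} = {on(d,f)}
  ∪ pre   = {on(d,f)} ∪ {clear(c), handempty, ontable(c)}
          = {clear(c), handempty, on(d,f), ontable(c)}

== RESULT ==
["clear(c)", "handempty", "on(d,f)", "ontable(c)"]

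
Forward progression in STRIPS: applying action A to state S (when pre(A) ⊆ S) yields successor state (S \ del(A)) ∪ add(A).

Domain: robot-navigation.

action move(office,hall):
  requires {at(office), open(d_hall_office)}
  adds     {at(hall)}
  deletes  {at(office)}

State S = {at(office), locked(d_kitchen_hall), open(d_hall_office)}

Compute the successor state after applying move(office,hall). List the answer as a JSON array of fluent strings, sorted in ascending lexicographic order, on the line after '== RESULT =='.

Progress:
  pre ⊆ S: {at(office), open(d_hall_office)} ⊆ S  — applicable
  S \ del = {locked(d_kitchen_hall), open(d_hall_office)}
  ∪ add   = {at(hall), locked(d_kitchen_hall), open(d_hall_office)}

== RESULT ==
["at(hall)", "locked(d_kitchen_hall)", "open(d_hall_office)"]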